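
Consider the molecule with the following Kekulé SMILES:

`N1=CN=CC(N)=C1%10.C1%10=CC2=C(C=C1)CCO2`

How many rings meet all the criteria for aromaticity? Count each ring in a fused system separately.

The SMILES encodes a six-membered ring with nitrogens at positions 1 and 3 and three alternating double bonds; a six-membered carbon ring with three alternating C=C double bonds, fused to a five-membered ring containing one oxygen and two sp³ carbons.
The 6-membered ring with two nitrogens (1,3) has a continuous p-orbital overlap around the ring; 3 ring double bonds give 6 π electrons. Since 6 = 4n+2 (n=1), it is aromatic (pyrimidine).
The 6-membered ring is fully conjugated (every ring atom contributes a p orbital); 3 ring double bonds give 6 π electrons. Since 6 = 4n+2 (n=1), it is aromatic (benzene ring).
The 5-membered ring with one oxygen has two sp³ carbons, so it is not fully conjugated — not aromatic (oxolane ring).
2 of the 3 rings are aromatic. Total: 2.

2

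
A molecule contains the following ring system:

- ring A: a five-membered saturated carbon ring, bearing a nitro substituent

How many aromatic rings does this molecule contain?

0

Ring A has only sp³ atoms, so it is not fully conjugated — not aromatic (cyclopentane).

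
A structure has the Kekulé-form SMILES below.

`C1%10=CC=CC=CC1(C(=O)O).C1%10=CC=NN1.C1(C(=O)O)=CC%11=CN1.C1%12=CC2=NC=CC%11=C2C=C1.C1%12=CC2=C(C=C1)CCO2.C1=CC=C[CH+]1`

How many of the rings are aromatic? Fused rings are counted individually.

5

The SMILES encodes a seven-membered carbon ring with three C=C double bonds and one sp³ carbon; a five-membered ring with two adjacent nitrogens (one bearing H, one in a double bond) and two double bonds; a five-membered ring of four carbons and one nitrogen bearing a hydrogen, with two C=C double bonds; two fused six-membered rings, each with three alternating double bonds; one ring is all carbon and the other has one ring nitrogen; a six-membered carbon ring with three alternating C=C double bonds, fused to a five-membered ring containing one oxygen and two sp³ carbons; a five-membered all-carbon ring bearing a positive charge on one carbon, with two C=C double bonds.
The 7-membered ring has one sp³ carbon, so it is not fully conjugated — not aromatic (cycloheptatriene).
The 5-membered ring with two adjacent nitrogens (one N–H, one =N–) has a continuous p-orbital overlap around the ring; 2 ring double bonds (4 π electrons) plus a heteroatom lone pair (2) give 6 π electrons. Since 6 = 4n+2 (n=1), it is aromatic (pyrazole).
The 5-membered ring with one N–H is planar and fully conjugated; 2 ring double bonds (4 π electrons) plus a heteroatom lone pair (2) give 6 π electrons. Since 6 = 4n+2 (n=1), it is aromatic (pyrrole).
The fused 6/6-membered bicyclic (with one nitrogen) is a single π system with 10 sp² atoms and 10 π electrons from ring double bonds. 10 = 4(2)+2, so the system is aromatic and both rings count as aromatic (quinoline).
The 6-membered ring has a continuous p-orbital overlap around the ring; 3 ring double bonds give 6 π electrons. Since 6 = 4n+2 (n=1), it is aromatic (benzene ring).
The 5-membered ring with one oxygen has two sp³ carbons, so it is not fully conjugated — not aromatic (oxolane ring).
The 5-membered ring has only sp² ring atoms; a planar conformation would have a fully conjugated π system of 4 electrons. But 4 = 4(1), which is 4n not 4n+2, so it is not aromatic (cyclopentadienyl cation).
5 of the 8 rings are aromatic. Total: 5.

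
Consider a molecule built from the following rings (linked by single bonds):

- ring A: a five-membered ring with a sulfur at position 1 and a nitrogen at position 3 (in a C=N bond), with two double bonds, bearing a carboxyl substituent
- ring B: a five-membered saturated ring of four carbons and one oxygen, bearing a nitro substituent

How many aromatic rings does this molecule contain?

Ring A has a continuous p-orbital overlap around the ring; 2 ring double bonds (4 π electrons) plus a heteroatom lone pair (2) give 6 π electrons. 6 = 4(1)+2, so ring A is aromatic (thiazole).
Ring B has only sp³ atoms, so it is not fully conjugated — not aromatic (tetrahydrofuran).
Aromatic: A. Total: 1.

1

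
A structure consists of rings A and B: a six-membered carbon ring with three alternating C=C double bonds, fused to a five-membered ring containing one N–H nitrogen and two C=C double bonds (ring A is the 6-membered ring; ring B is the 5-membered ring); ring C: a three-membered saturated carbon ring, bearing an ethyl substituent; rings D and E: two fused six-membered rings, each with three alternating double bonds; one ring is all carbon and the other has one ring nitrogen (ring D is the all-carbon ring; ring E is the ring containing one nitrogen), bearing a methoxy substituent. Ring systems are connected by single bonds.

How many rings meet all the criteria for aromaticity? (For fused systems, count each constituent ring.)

Rings A and B form a fused bicyclic system (with one N–H) with 9 sp² atoms and 10 π electrons from ring double bonds plus a heteroatom lone pair. 10 = 4(2)+2, so the system is aromatic and both rings count as aromatic (indole).
Ring C has only sp³ atoms, so it is not fully conjugated — not aromatic (cyclopropane).
Rings D and E form a fused bicyclic system (with one nitrogen) with 10 sp² atoms and 10 π electrons from ring double bonds. 10 = 4(2)+2, so the system is aromatic and both rings count as aromatic (quinoline).
Aromatic: A, B, D, E. Total: 4.

4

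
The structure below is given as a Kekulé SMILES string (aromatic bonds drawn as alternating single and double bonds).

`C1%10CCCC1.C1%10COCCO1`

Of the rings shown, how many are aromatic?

0

The SMILES encodes a five-membered saturated carbon ring; a six-membered saturated ring with oxygens at positions 1 and 4.
The 5-membered ring has only sp³ atoms, so it is not fully conjugated — not aromatic (cyclopentane).
The 6-membered ring with two oxygens (1,4) has only sp³ atoms, so it is not fully conjugated — not aromatic (1,4-dioxane).
None of the rings are aromatic. Total: 0.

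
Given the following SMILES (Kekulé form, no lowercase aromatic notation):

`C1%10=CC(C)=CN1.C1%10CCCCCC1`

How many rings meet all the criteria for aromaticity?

1

The SMILES encodes a five-membered ring of four carbons and one nitrogen bearing a hydrogen, with two C=C double bonds; a seven-membered saturated carbon ring.
The 5-membered ring with one N–H is fully conjugated (every ring atom contributes a p orbital); 2 ring double bonds (4 π electrons) plus a heteroatom lone pair (2) give 6 π electrons. Since 6 = 4n+2 (n=1), it is aromatic (pyrrole).
The 7-membered ring has only sp³ atoms, so it is not fully conjugated — not aromatic (cycloheptane).
1 of the 2 rings is aromatic. Total: 1.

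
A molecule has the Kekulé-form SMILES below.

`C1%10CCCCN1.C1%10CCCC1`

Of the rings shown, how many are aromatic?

0

The SMILES encodes a six-membered saturated ring of five carbons and one N–H nitrogen; a five-membered saturated carbon ring.
The 6-membered ring with one N–H has only sp³ atoms, so it is not fully conjugated — not aromatic (piperidine).
The 5-membered ring has only sp³ atoms, so it is not fully conjugated — not aromatic (cyclopentane).
None of the rings are aromatic. Total: 0.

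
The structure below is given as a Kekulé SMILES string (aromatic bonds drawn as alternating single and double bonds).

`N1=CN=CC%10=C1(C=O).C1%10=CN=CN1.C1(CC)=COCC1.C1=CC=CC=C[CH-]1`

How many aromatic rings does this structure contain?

The SMILES encodes a six-membered ring with nitrogens at positions 1 and 3 and three alternating double bonds; a five-membered ring with nitrogens at positions 1 and 3 (one bearing H, one in a C=N bond) and two double bonds; a five-membered ring of four carbons and one oxygen, with one C=C double bond and two sp³ carbons; a seven-membered all-carbon ring bearing a negative charge on one carbon, with three C=C double bonds.
The 6-membered ring with two nitrogens (1,3) is fully conjugated (every ring atom contributes a p orbital); 3 ring double bonds give 6 π electrons. That satisfies 4n+2 with n=1, so it is aromatic (pyrimidine).
The 5-membered ring with two nitrogens (one N–H, one =N–) is fully conjugated (every ring atom contributes a p orbital); 2 ring double bonds (4 π electrons) plus a heteroatom lone pair (2) give 6 π electrons. That satisfies 4n+2 with n=1, so it is aromatic (imidazole).
The 5-membered ring with one oxygen has two sp³ carbons, so it is not fully conjugated — not aromatic (2,3-dihydrofuran).
The 7-membered ring has only sp² ring atoms; a planar conformation would have a fully conjugated π system of 8 electrons. But 8 = 4(2), which is 4n not 4n+2, so it is not aromatic (cycloheptatrienyl anion).
2 of the 4 rings are aromatic. Total: 2.

2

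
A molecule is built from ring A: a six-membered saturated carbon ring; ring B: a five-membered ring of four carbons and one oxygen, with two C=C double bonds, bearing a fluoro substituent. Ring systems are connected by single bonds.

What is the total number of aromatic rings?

1

Ring A has only sp³ atoms, so it is not fully conjugated — not aromatic (cyclohexane).
Ring B is fully conjugated (every ring atom contributes a p orbital); 2 ring double bonds (4 π electrons) plus a heteroatom lone pair (2) give 6 π electrons. 6 = 4(1)+2, so ring B is aromatic (furan).
Aromatic: B. Total: 1.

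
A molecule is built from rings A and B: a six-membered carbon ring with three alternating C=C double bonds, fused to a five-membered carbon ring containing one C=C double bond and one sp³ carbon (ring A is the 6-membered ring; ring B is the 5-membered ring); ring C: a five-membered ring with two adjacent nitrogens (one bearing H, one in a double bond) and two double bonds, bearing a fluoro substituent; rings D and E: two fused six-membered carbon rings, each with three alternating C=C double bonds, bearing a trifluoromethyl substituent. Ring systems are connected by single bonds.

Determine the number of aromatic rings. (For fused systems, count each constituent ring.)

Ring A has a continuous p-orbital overlap around the ring; 3 ring double bonds give 6 π electrons. 6 = 4(1)+2, so ring A is aromatic (benzene ring).
Ring B has one sp³ carbon, so it is not fully conjugated — not aromatic (cyclopentene ring).
Ring C has a continuous p-orbital overlap around the ring; 2 ring double bonds (4 π electrons) plus a heteroatom lone pair (2) give 6 π electrons. That satisfies 4n+2 with n=1, so ring C is aromatic (pyrazole).
Rings D and E form a fused bicyclic system with 10 sp² atoms and 10 π electrons from ring double bonds. 10 = 4(2)+2, so the system is aromatic and both rings count as aromatic (naphthalene).
Aromatic: A, C, D, E. Total: 4.

4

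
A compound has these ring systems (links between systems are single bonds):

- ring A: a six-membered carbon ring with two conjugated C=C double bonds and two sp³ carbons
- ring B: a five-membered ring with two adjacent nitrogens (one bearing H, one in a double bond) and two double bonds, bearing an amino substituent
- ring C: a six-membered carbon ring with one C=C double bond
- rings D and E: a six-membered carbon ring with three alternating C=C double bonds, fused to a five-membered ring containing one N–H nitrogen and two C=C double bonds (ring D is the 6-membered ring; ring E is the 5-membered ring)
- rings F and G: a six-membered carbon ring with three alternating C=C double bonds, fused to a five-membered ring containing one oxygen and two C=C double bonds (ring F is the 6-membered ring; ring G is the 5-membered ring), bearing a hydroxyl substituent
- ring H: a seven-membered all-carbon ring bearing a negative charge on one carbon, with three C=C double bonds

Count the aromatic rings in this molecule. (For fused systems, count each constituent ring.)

Ring A has two sp³ carbons, so it is not fully conjugated — not aromatic (1,3-cyclohexadiene).
Ring B is fully conjugated (every ring atom contributes a p orbital); 2 ring double bonds (4 π electrons) plus a heteroatom lone pair (2) give 6 π electrons. Since 6 = 4n+2 (n=1), ring B is aromatic (pyrazole).
Ring C has four sp³ carbons, so it is not fully conjugated — not aromatic (cyclohexene).
Rings D and E form a fused bicyclic system (with one N–H) with 9 sp² atoms and 10 π electrons from ring double bonds plus a heteroatom lone pair. 10 = 4(2)+2, so the system is aromatic and both rings count as aromatic (indole).
Rings F and G form a fused bicyclic system (with one oxygen) with 9 sp² atoms and 10 π electrons from ring double bonds plus a heteroatom lone pair. 10 = 4(2)+2, so the system is aromatic and both rings count as aromatic (benzofuran).
Ring H has only sp² ring atoms; a planar conformation would have a fully conjugated π system of 8 electrons. But 8 = 4(2), which is 4n not 4n+2, so ring H is not aromatic (cycloheptatrienyl anion).
Aromatic: B, D, E, F, G. Total: 5.

5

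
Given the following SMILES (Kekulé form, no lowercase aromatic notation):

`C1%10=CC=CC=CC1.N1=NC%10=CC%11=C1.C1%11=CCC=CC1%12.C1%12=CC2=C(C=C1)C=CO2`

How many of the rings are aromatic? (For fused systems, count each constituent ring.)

The SMILES encodes a seven-membered carbon ring with three C=C double bonds and one sp³ carbon; a six-membered ring with two adjacent nitrogens and three alternating double bonds; a six-membered carbon ring with two isolated C=C double bonds and two sp³ carbons; a six-membered carbon ring with three alternating C=C double bonds, fused to a five-membered ring containing one oxygen and two C=C double bonds.
The 7-membered ring has one sp³ carbon, so it is not fully conjugated — not aromatic (cycloheptatriene).
The 6-membered ring with two nitrogens (1,2) has a continuous p-orbital overlap around the ring; 3 ring double bonds give 6 π electrons. Since 6 = 4n+2 (n=1), it is aromatic (pyridazine).
The 6-membered ring has two sp³ carbons, so it is not fully conjugated — not aromatic (1,4-cyclohexadiene).
The fused 6/5-membered bicyclic (with one oxygen) is a single π system with 9 sp² atoms and 10 π electrons from ring double bonds plus a heteroatom lone pair. 10 = 4(2)+2, so the system is aromatic and both rings count as aromatic (benzofuran).
3 of the 5 rings are aromatic. Total: 3.

3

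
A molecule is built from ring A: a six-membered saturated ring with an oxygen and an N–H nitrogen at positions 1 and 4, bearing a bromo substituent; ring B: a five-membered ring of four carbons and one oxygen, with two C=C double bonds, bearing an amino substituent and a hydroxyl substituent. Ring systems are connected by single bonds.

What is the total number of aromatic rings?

1

Ring A has only sp³ atoms, so it is not fully conjugated — not aromatic (morpholine).
Ring B is fully conjugated (every ring atom contributes a p orbital); 2 ring double bonds (4 π electrons) plus a heteroatom lone pair (2) give 6 π electrons. That satisfies 4n+2 with n=1, so ring B is aromatic (furan).
Aromatic: B. Total: 1.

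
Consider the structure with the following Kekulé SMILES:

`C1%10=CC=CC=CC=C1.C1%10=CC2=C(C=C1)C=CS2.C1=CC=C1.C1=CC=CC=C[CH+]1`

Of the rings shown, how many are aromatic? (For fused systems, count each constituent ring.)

The SMILES encodes an eight-membered carbon ring with four alternating C=C double bonds; a six-membered carbon ring with three alternating C=C double bonds, fused to a five-membered ring containing one sulfur and two C=C double bonds; a four-membered carbon ring with two alternating C=C double bonds; a seven-membered all-carbon ring bearing a positive charge on one carbon, with three C=C double bonds.
The 8-membered ring has only sp² ring atoms; a planar conformation would have a fully conjugated π system of 8 electrons. But 8 = 4(2), which is 4n not 4n+2, so it is not aromatic (cyclooctatetraene) — cyclooctatetraene distorts into a non-planar tub to avoid antiaromaticity.
The fused 6/5-membered bicyclic (with one sulfur) is a single π system with 9 sp² atoms and 10 π electrons from ring double bonds plus a heteroatom lone pair. 10 = 4(2)+2, so the system is aromatic and both rings count as aromatic (benzothiophene).
The 4-membered ring has only sp² ring atoms; a planar conformation would have a fully conjugated π system of 4 electrons. But 4 = 4(1), which is 4n not 4n+2, so it is not aromatic (cyclobutadiene) — cyclobutadiene is antiaromatic and distorts to a rectangle.
The 7-membered ring is planar and fully conjugated; 3 ring double bonds (6 π electrons) plus the carbocation's empty p orbital (0, but keeps the ring conjugated) give 6 π electrons. 6 = 4(1)+2, so it is aromatic (tropylium cation).
3 of the 5 rings are aromatic. Total: 3.

3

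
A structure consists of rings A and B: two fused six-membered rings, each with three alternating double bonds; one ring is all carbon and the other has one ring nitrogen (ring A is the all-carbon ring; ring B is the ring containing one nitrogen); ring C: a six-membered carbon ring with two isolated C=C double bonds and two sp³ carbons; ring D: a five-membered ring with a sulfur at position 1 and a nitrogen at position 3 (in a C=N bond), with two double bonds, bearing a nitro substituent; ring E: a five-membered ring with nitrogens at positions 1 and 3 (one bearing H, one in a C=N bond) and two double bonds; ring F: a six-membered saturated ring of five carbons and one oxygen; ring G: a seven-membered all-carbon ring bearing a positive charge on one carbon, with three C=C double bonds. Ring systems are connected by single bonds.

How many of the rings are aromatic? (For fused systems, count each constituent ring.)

Rings A and B form a fused bicyclic system (with one nitrogen) with 10 sp² atoms and 10 π electrons from ring double bonds. 10 = 4(2)+2, so the system is aromatic and both rings count as aromatic (quinoline).
Ring C has two sp³ carbons, so it is not fully conjugated — not aromatic (1,4-cyclohexadiene).
Ring D is fully conjugated (every ring atom contributes a p orbital); 2 ring double bonds (4 π electrons) plus a heteroatom lone pair (2) give 6 π electrons. Since 6 = 4n+2 (n=1), ring D is aromatic (thiazole).
Ring E is fully conjugated (every ring atom contributes a p orbital); 2 ring double bonds (4 π electrons) plus a heteroatom lone pair (2) give 6 π electrons. 6 = 4(1)+2, so ring E is aromatic (imidazole).
Ring F has only sp³ atoms, so it is not fully conjugated — not aromatic (tetrahydropyran).
Ring G has a continuous p-orbital overlap around the ring; 3 ring double bonds (6 π electrons) plus the carbocation's empty p orbital (0, but keeps the ring conjugated) give 6 π electrons. Since 6 = 4n+2 (n=1), ring G is aromatic (tropylium cation).
Aromatic: A, B, D, E, G. Total: 5.

5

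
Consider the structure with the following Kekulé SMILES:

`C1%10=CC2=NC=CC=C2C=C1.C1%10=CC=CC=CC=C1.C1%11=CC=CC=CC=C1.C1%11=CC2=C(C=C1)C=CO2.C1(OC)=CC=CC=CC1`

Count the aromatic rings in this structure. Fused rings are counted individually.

The SMILES encodes two fused six-membered rings, each with three alternating double bonds; one ring is all carbon and the other has one ring nitrogen; an eight-membered carbon ring with four alternating C=C double bonds; an eight-membered carbon ring with four alternating C=C double bonds; a six-membered carbon ring with three alternating C=C double bonds, fused to a five-membered ring containing one oxygen and two C=C double bonds; a seven-membered carbon ring with three C=C double bonds and one sp³ carbon.
The fused 6/6-membered bicyclic (with one nitrogen) is a single π system with 10 sp² atoms and 10 π electrons from ring double bonds. 10 = 4(2)+2, so the system is aromatic and both rings count as aromatic (quinoline).
The 8-membered ring has only sp² ring atoms; a planar conformation would have a fully conjugated π system of 8 electrons. But 8 = 4(2), which is 4n not 4n+2, so it is not aromatic (cyclooctatetraene) — cyclooctatetraene distorts into a non-planar tub to avoid antiaromaticity.
The second 8-membered ring has only sp² ring atoms; a planar conformation would have a fully conjugated π system of 8 electrons. But 8 = 4(2), which is 4n not 4n+2, so it is not aromatic (cyclooctatetraene) — cyclooctatetraene distorts into a non-planar tub to avoid antiaromaticity.
The fused 6/5-membered bicyclic (with one oxygen) is a single π system with 9 sp² atoms and 10 π electrons from ring double bonds plus a heteroatom lone pair. 10 = 4(2)+2, so the system is aromatic and both rings count as aromatic (benzofuran).
The 7-membered ring has one sp³ carbon, so it is not fully conjugated — not aromatic (cycloheptatriene).
4 of the 7 rings are aromatic. Total: 4.

4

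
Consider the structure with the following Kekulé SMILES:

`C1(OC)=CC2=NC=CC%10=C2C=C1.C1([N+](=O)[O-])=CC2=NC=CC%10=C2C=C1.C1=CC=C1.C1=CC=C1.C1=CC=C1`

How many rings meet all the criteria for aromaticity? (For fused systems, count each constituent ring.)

4

The SMILES encodes two fused six-membered rings, each with three alternating double bonds; one ring is all carbon and the other has one ring nitrogen; two fused six-membered rings, each with three alternating double bonds; one ring is all carbon and the other has one ring nitrogen; a four-membered carbon ring with two alternating C=C double bonds; a four-membered carbon ring with two alternating C=C double bonds; a four-membered carbon ring with two alternating C=C double bonds.
The fused 6/6-membered bicyclic (with one nitrogen) is a single π system with 10 sp² atoms and 10 π electrons from ring double bonds. 10 = 4(2)+2, so the system is aromatic and both rings count as aromatic (quinoline).
The fused 6/6-membered bicyclic (with one nitrogen) is a single π system with 10 sp² atoms and 10 π electrons from ring double bonds. 10 = 4(2)+2, so the system is aromatic and both rings count as aromatic (quinoline).
The 4-membered ring has only sp² ring atoms; a planar conformation would have a fully conjugated π system of 4 electrons. But 4 = 4(1), which is 4n not 4n+2, so it is not aromatic (cyclobutadiene) — cyclobutadiene is antiaromatic and distorts to a rectangle.
The second 4-membered ring has only sp² ring atoms; a planar conformation would have a fully conjugated π system of 4 electrons. But 4 = 4(1), which is 4n not 4n+2, so it is not aromatic (cyclobutadiene) — cyclobutadiene is antiaromatic and distorts to a rectangle.
The third 4-membered ring has only sp² ring atoms; a planar conformation would have a fully conjugated π system of 4 electrons. But 4 = 4(1), which is 4n not 4n+2, so it is not aromatic (cyclobutadiene) — cyclobutadiene is antiaromatic and distorts to a rectangle.
4 of the 7 rings are aromatic. Total: 4.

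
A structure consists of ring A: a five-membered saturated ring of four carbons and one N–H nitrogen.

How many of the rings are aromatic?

0

Ring A has only sp³ atoms, so it is not fully conjugated — not aromatic (pyrrolidine).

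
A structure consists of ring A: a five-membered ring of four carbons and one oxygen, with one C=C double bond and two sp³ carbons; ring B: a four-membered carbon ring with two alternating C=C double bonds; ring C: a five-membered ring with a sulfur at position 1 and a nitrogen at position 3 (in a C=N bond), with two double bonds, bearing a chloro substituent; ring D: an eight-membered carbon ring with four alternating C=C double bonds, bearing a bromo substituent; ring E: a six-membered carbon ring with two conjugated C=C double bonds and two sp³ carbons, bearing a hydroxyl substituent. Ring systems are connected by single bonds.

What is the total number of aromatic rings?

1

Ring A has two sp³ carbons, so it is not fully conjugated — not aromatic (2,3-dihydrofuran).
Ring B has only sp² ring atoms; a planar conformation would have a fully conjugated π system of 4 electrons. But 4 = 4(1), which is 4n not 4n+2, so ring B is not aromatic (cyclobutadiene) — cyclobutadiene is antiaromatic and distorts to a rectangle.
Ring C is fully conjugated (every ring atom contributes a p orbital); 2 ring double bonds (4 π electrons) plus a heteroatom lone pair (2) give 6 π electrons. 6 = 4(1)+2, so ring C is aromatic (thiazole).
Ring D has only sp² ring atoms; a planar conformation would have a fully conjugated π system of 8 electrons. But 8 = 4(2), which is 4n not 4n+2, so ring D is not aromatic (cyclooctatetraene) — cyclooctatetraene distorts into a non-planar tub to avoid antiaromaticity.
Ring E has two sp³ carbons, so it is not fully conjugated — not aromatic (1,3-cyclohexadiene).
Aromatic: C. Total: 1.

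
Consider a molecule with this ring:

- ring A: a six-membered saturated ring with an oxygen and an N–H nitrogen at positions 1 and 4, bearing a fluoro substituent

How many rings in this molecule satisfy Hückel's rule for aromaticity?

0

Ring A has only sp³ atoms, so it is not fully conjugated — not aromatic (morpholine).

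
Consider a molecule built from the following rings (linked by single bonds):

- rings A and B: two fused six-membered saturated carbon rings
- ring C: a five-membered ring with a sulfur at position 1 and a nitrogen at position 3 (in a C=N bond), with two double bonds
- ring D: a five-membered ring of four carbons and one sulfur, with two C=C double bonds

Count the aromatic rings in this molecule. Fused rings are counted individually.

2

Ring A has only sp³ atoms, so it is not fully conjugated — not aromatic (cyclohexane ring).
Ring B has only sp³ atoms, so it is not fully conjugated — not aromatic (cyclohexane ring).
Ring C is fully conjugated (every ring atom contributes a p orbital); 2 ring double bonds (4 π electrons) plus a heteroatom lone pair (2) give 6 π electrons. Since 6 = 4n+2 (n=1), ring C is aromatic (thiazole).
Ring D is fully conjugated (every ring atom contributes a p orbital); 2 ring double bonds (4 π electrons) plus a heteroatom lone pair (2) give 6 π electrons. 6 = 4(1)+2, so ring D is aromatic (thiophene).
Aromatic: C, D. Total: 2.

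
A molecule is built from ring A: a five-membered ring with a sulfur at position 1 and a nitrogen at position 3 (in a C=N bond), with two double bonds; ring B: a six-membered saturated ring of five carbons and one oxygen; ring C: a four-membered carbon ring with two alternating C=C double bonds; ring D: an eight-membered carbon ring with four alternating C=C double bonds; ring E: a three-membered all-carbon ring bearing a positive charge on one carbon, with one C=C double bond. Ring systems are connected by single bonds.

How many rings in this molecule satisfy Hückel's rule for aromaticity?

2

Ring A is fully conjugated (every ring atom contributes a p orbital); 2 ring double bonds (4 π electrons) plus a heteroatom lone pair (2) give 6 π electrons. Since 6 = 4n+2 (n=1), ring A is aromatic (thiazole).
Ring B has only sp³ atoms, so it is not fully conjugated — not aromatic (tetrahydropyran).
Ring C has only sp² ring atoms; a planar conformation would have a fully conjugated π system of 4 electrons. But 4 = 4(1), which is 4n not 4n+2, so ring C is not aromatic (cyclobutadiene) — cyclobutadiene is antiaromatic and distorts to a rectangle.
Ring D has only sp² ring atoms; a planar conformation would have a fully conjugated π system of 8 electrons. But 8 = 4(2), which is 4n not 4n+2, so ring D is not aromatic (cyclooctatetraene) — cyclooctatetraene distorts into a non-planar tub to avoid antiaromaticity.
Ring E is fully conjugated (every ring atom contributes a p orbital); 1 ring double bond (2 π electrons) plus the carbocation's empty p orbital (0, but keeps the ring conjugated) give 2 π electrons. That satisfies 4n+2 with n=0, so ring E is aromatic (cyclopropenyl cation).
Aromatic: A, E. Total: 2.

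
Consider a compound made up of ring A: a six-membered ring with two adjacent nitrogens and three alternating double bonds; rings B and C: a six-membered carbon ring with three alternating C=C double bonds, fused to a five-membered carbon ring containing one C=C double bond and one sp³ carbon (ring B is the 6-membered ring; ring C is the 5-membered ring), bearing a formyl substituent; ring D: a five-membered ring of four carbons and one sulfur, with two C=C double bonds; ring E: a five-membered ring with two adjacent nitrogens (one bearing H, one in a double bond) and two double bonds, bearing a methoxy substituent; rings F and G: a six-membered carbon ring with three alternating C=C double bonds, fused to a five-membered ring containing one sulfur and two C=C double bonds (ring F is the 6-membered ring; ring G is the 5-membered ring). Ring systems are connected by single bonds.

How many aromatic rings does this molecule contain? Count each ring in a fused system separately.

Ring A is planar and fully conjugated; 3 ring double bonds give 6 π electrons. Since 6 = 4n+2 (n=1), ring A is aromatic (pyridazine).
Ring B has a continuous p-orbital overlap around the ring; 3 ring double bonds give 6 π electrons. That satisfies 4n+2 with n=1, so ring B is aromatic (benzene ring).
Ring C has one sp³ carbon, so it is not fully conjugated — not aromatic (cyclopentene ring).
Ring D has a continuous p-orbital overlap around the ring; 2 ring double bonds (4 π electrons) plus a heteroatom lone pair (2) give 6 π electrons. 6 = 4(1)+2, so ring D is aromatic (thiophene).
Ring E has a continuous p-orbital overlap around the ring; 2 ring double bonds (4 π electrons) plus a heteroatom lone pair (2) give 6 π electrons. That satisfies 4n+2 with n=1, so ring E is aromatic (pyrazole).
Rings F and G form a fused bicyclic system (with one sulfur) with 9 sp² atoms and 10 π electrons from ring double bonds plus a heteroatom lone pair. 10 = 4(2)+2, so the system is aromatic and both rings count as aromatic (benzothiophene).
Aromatic: A, B, D, E, F, G. Total: 6.

6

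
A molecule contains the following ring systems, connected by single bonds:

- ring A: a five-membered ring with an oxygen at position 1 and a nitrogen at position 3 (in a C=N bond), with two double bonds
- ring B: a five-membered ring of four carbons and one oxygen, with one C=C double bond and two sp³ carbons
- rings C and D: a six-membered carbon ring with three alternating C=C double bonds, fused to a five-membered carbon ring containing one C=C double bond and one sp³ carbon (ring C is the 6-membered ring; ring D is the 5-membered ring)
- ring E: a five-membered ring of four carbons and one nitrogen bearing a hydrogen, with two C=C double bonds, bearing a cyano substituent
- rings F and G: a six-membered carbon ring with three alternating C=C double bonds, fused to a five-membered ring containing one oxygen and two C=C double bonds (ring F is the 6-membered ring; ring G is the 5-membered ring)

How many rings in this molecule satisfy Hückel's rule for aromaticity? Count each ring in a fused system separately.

5

Ring A has a continuous p-orbital overlap around the ring; 2 ring double bonds (4 π electrons) plus a heteroatom lone pair (2) give 6 π electrons. 6 = 4(1)+2, so ring A is aromatic (oxazole).
Ring B has two sp³ carbons, so it is not fully conjugated — not aromatic (2,3-dihydrofuran).
Ring C has a continuous p-orbital overlap around the ring; 3 ring double bonds give 6 π electrons. That satisfies 4n+2 with n=1, so ring C is aromatic (benzene ring).
Ring D has one sp³ carbon, so it is not fully conjugated — not aromatic (cyclopentene ring).
Ring E has a continuous p-orbital overlap around the ring; 2 ring double bonds (4 π electrons) plus a heteroatom lone pair (2) give 6 π electrons. That satisfies 4n+2 with n=1, so ring E is aromatic (pyrrole).
Rings F and G form a fused bicyclic system (with one oxygen) with 9 sp² atoms and 10 π electrons from ring double bonds plus a heteroatom lone pair. 10 = 4(2)+2, so the system is aromatic and both rings count as aromatic (benzofuran).
Aromatic: A, C, E, F, G. Total: 5.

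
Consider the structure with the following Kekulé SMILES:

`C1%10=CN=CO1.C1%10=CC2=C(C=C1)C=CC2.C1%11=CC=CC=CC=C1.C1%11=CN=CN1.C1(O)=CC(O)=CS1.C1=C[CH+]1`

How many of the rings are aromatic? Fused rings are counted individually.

The SMILES encodes a five-membered ring with an oxygen at position 1 and a nitrogen at position 3 (in a C=N bond), with two double bonds; a six-membered carbon ring with three alternating C=C double bonds, fused to a five-membered carbon ring containing one C=C double bond and one sp³ carbon; an eight-membered carbon ring with four alternating C=C double bonds; a five-membered ring with nitrogens at positions 1 and 3 (one bearing H, one in a C=N bond) and two double bonds; a five-membered ring of four carbons and one sulfur, with two C=C double bonds; a three-membered all-carbon ring bearing a positive charge on one carbon, with one C=C double bond.
The 5-membered ring with one oxygen and one =N– is fully conjugated (every ring atom contributes a p orbital); 2 ring double bonds (4 π electrons) plus a heteroatom lone pair (2) give 6 π electrons. Since 6 = 4n+2 (n=1), it is aromatic (oxazole).
The 6-membered ring is fully conjugated (every ring atom contributes a p orbital); 3 ring double bonds give 6 π electrons. That satisfies 4n+2 with n=1, so it is aromatic (benzene ring).
The 5-membered ring has one sp³ carbon, so it is not fully conjugated — not aromatic (cyclopentene ring).
The 8-membered ring has only sp² ring atoms; a planar conformation would have a fully conjugated π system of 8 electrons. But 8 = 4(2), which is 4n not 4n+2, so it is not aromatic (cyclooctatetraene) — cyclooctatetraene distorts into a non-planar tub to avoid antiaromaticity.
The 5-membered ring with two nitrogens (one N–H, one =N–) has a continuous p-orbital overlap around the ring; 2 ring double bonds (4 π electrons) plus a heteroatom lone pair (2) give 6 π electrons. 6 = 4(1)+2, so it is aromatic (imidazole).
The 5-membered ring with one sulfur is fully conjugated (every ring atom contributes a p orbital); 2 ring double bonds (4 π electrons) plus a heteroatom lone pair (2) give 6 π electrons. Since 6 = 4n+2 (n=1), it is aromatic (thiophene).
The 3-membered ring is planar and fully conjugated; 1 ring double bond (2 π electrons) plus the carbocation's empty p orbital (0, but keeps the ring conjugated) give 2 π electrons. Since 2 = 4n+2 (n=0), it is aromatic (cyclopropenyl cation).
5 of the 7 rings are aromatic. Total: 5.

5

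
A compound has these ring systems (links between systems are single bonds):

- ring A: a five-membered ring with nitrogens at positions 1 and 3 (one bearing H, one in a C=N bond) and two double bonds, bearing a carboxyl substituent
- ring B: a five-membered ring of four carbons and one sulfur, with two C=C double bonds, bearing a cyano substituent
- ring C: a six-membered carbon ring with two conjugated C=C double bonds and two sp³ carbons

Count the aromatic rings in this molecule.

2

Ring A is planar and fully conjugated; 2 ring double bonds (4 π electrons) plus a heteroatom lone pair (2) give 6 π electrons. 6 = 4(1)+2, so ring A is aromatic (imidazole).
Ring B is planar and fully conjugated; 2 ring double bonds (4 π electrons) plus a heteroatom lone pair (2) give 6 π electrons. 6 = 4(1)+2, so ring B is aromatic (thiophene).
Ring C has two sp³ carbons, so it is not fully conjugated — not aromatic (1,3-cyclohexadiene).
Aromatic: A, B. Total: 2.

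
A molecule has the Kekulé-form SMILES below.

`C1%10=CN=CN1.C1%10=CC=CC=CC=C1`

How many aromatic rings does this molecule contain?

The SMILES encodes a five-membered ring with nitrogens at positions 1 and 3 (one bearing H, one in a C=N bond) and two double bonds; an eight-membered carbon ring with four alternating C=C double bonds.
The 5-membered ring with two nitrogens (one N–H, one =N–) has a continuous p-orbital overlap around the ring; 2 ring double bonds (4 π electrons) plus a heteroatom lone pair (2) give 6 π electrons. Since 6 = 4n+2 (n=1), it is aromatic (imidazole).
The 8-membered ring has only sp² ring atoms; a planar conformation would have a fully conjugated π system of 8 electrons. But 8 = 4(2), which is 4n not 4n+2, so it is not aromatic (cyclooctatetraene) — cyclooctatetraene distorts into a non-planar tub to avoid antiaromaticity.
1 of the 2 rings is aromatic. Total: 1.

1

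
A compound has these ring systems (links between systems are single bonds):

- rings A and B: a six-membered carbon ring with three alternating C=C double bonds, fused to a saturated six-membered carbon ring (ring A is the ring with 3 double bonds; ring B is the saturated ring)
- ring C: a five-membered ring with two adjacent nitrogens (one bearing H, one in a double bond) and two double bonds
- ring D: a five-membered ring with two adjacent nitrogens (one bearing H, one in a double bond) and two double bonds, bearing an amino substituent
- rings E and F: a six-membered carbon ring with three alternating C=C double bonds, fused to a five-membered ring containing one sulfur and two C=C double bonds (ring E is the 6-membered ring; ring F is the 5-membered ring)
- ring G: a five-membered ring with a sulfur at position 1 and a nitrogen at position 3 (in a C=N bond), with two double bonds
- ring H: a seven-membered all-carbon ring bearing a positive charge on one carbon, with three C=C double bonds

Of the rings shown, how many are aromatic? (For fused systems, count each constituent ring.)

Ring A is fully conjugated (every ring atom contributes a p orbital); 3 ring double bonds give 6 π electrons. That satisfies 4n+2 with n=1, so ring A is aromatic (benzene ring).
Ring B has four sp³ carbons, so it is not fully conjugated — not aromatic (cyclohexane ring).
Ring C is fully conjugated (every ring atom contributes a p orbital); 2 ring double bonds (4 π electrons) plus a heteroatom lone pair (2) give 6 π electrons. 6 = 4(1)+2, so ring C is aromatic (pyrazole).
Ring D is planar and fully conjugated; 2 ring double bonds (4 π electrons) plus a heteroatom lone pair (2) give 6 π electrons. 6 = 4(1)+2, so ring D is aromatic (pyrazole).
Rings E and F form a fused bicyclic system (with one sulfur) with 9 sp² atoms and 10 π electrons from ring double bonds plus a heteroatom lone pair. 10 = 4(2)+2, so the system is aromatic and both rings count as aromatic (benzothiophene).
Ring G is fully conjugated (every ring atom contributes a p orbital); 2 ring double bonds (4 π electrons) plus a heteroatom lone pair (2) give 6 π electrons. 6 = 4(1)+2, so ring G is aromatic (thiazole).
Ring H has a continuous p-orbital overlap around the ring; 3 ring double bonds (6 π electrons) plus the carbocation's empty p orbital (0, but keeps the ring conjugated) give 6 π electrons. 6 = 4(1)+2, so ring H is aromatic (tropylium cation).
Aromatic: A, C, D, E, F, G, H. Total: 7.

7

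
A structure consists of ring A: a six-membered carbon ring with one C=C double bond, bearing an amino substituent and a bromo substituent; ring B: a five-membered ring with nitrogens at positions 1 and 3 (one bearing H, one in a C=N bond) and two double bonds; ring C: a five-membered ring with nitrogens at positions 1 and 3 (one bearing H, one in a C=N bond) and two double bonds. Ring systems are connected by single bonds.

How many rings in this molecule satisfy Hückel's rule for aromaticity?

Ring A has four sp³ carbons, so it is not fully conjugated — not aromatic (cyclohexene).
Ring B is planar and fully conjugated; 2 ring double bonds (4 π electrons) plus a heteroatom lone pair (2) give 6 π electrons. Since 6 = 4n+2 (n=1), ring B is aromatic (imidazole).
Ring C is fully conjugated (every ring atom contributes a p orbital); 2 ring double bonds (4 π electrons) plus a heteroatom lone pair (2) give 6 π electrons. 6 = 4(1)+2, so ring C is aromatic (imidazole).
Aromatic: B, C. Total: 2.

2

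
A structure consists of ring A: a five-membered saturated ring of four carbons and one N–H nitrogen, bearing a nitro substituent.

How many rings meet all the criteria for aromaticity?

Ring A has only sp³ atoms, so it is not fully conjugated — not aromatic (pyrrolidine).

0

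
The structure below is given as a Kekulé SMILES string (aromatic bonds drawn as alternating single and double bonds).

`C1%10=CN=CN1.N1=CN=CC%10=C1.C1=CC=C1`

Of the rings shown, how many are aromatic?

2

The SMILES encodes a five-membered ring with nitrogens at positions 1 and 3 (one bearing H, one in a C=N bond) and two double bonds; a six-membered ring with nitrogens at positions 1 and 3 and three alternating double bonds; a four-membered carbon ring with two alternating C=C double bonds.
The 5-membered ring with two nitrogens (one N–H, one =N–) has a continuous p-orbital overlap around the ring; 2 ring double bonds (4 π electrons) plus a heteroatom lone pair (2) give 6 π electrons. That satisfies 4n+2 with n=1, so it is aromatic (imidazole).
The 6-membered ring with two nitrogens (1,3) has a continuous p-orbital overlap around the ring; 3 ring double bonds give 6 π electrons. Since 6 = 4n+2 (n=1), it is aromatic (pyrimidine).
The 4-membered ring has only sp² ring atoms; a planar conformation would have a fully conjugated π system of 4 electrons. But 4 = 4(1), which is 4n not 4n+2, so it is not aromatic (cyclobutadiene) — cyclobutadiene is antiaromatic and distorts to a rectangle.
2 of the 3 rings are aromatic. Total: 2.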